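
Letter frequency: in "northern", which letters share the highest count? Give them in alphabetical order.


Word: "northern"
Letter counts:
  'e': 1
  'h': 1
  'n': 2
  'o': 1
  'r': 2
  't': 1
Maximum count = 2
Most frequent = 'n', 'r' (2 times each)


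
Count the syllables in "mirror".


Word: "mirror"
Syllable breakdown: mir / ror
Counting: 2 parts
= 2 syllables


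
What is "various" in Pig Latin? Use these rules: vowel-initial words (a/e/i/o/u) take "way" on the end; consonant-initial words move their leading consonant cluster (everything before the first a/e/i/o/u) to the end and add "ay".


Word: "various"
Starts with consonant(s) → move to end, add 'ay'
Consonant cluster: "v"
Pig Latin = "ariousvay"


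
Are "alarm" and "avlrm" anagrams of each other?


Word 1: "alarm" → sorted: aalmr
Word 2: "avlrm" → sorted: almrv
Same letters? aalmr != almrv
Anagram = No


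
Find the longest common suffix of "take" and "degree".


Word 1: "take"
Word 2: "degree"
Comparing from end:
  Pos -1: 'e' == 'e'
  Pos -2: 'k' != 'e' (stop)
LCS = "e" (length 1)


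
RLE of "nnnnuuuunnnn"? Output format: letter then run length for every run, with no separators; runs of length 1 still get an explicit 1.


String: "nnnnuuuunnnn"
Scanning for consecutive runs:
  'n' x 4
  'u' x 4
  'n' x 4
RLE = "n4u4n4"


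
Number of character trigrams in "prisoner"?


Word: "prisoner" (length 8)
Number of 3-grams = length - 3 + 1 = 8 - 3 + 1
= 6


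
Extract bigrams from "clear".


Word: "clear" (length 5)
Number of bigrams = 5 - 2 + 1 = 4
  Position 0: "cl"
  Position 1: "le"
  Position 2: "ea"
  Position 3: "ar"
Bigrams = "cl", "le", "ea", "ar"


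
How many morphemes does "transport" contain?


Word: "transport"
Morphemes: trans- | port
Each morpheme carries meaning
= 2 morphemes


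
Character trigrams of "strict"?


Word: "strict" (length 6)
Number of trigrams = 6 - 3 + 1 = 4
  Position 0: "str"
  Position 1: "tri"
  Position 2: "ric"
  Position 3: "ict"
Trigrams = "str", "tri", "ric", "ict"


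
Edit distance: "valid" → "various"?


Word 1: "valid" (length 5)
Word 2: "various" (length 7)
One optimal edit sequence (insert/delete/substitute each cost 1):
  1. keep 'v'
  2. keep 'a'
  3. substitute 'l' -> 'r'  (+1)
  4. keep 'i'
  5. insert 'o'  (+1)
  6. insert 'u'  (+1)
  7. substitute 'd' -> 's'  (+1)
Total edit operations: 4
Edit distance = 4


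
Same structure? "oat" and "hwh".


Pattern of "oat": [0, 1, 2]
Pattern of "hwh": [0, 1, 0]
Patterns do not match
Same pattern = No


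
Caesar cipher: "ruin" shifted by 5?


Word: "ruin"
Shift: 5
Each letter → (letter + shift) mod 26:
  'r' (17) + 5 = 22 → 'w'
  'u' (20) + 5 = 25 → 'z'
  'i' (8) + 5 = 13 → 'n'
  'n' (13) + 5 = 18 → 's'
Result = "wzns"


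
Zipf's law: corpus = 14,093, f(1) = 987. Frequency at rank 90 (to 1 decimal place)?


Zipf's law: f(r) = f(1) / r
f(1) = 987
f(90) = 987 / 90
= 11.0 occurrences


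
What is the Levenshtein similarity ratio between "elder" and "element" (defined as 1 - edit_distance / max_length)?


Word 1: "elder" (length 5)
Word 2: "element" (length 7)
One optimal edit sequence:
  1. keep 'e'
  2. keep 'l'
  3. insert 'e'  (+1)
  4. substitute 'd' -> 'm'  (+1)
  5. keep 'e'
  6. insert 'n'  (+1)
  7. substitute 'r' -> 't'  (+1)
Edit distance = 4
Max length = max(5, 7) = 7
Similarity = 1 - 4/7
= 0.4286


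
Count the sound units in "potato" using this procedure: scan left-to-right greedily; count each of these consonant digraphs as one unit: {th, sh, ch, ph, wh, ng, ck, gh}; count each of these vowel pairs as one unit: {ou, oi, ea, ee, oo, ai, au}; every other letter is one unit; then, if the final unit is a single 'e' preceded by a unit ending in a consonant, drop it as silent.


Word: "potato" (6 letters)
Left-to-right scan:
  (1) 'p' (letter)
  (2) 'o' (letter)
  (3) 't' (letter)
  (4) 'a' (letter)
  (5) 't' (letter)
  (6) 'o' (letter)
Units from scan: 6
Sound units = 6 units


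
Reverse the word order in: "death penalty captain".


Original: "death penalty captain"
Words (1..n): death | penalty | captain
Reversed (n..1): captain | penalty | death
Result = "captain penalty death"


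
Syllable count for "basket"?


Word: "basket"
Syllable breakdown: bas | ket
Counting: 2 parts
= 2 syllables


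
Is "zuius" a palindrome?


Word: "zuius"
Reversed: "suiuz"
Forward == Backward? zuius != suiuz
Palindrome = No


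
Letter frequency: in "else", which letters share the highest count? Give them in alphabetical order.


Word: "else"
Letter counts:
  'e': 2
  'l': 1
  's': 1
Maximum count = 2
Most frequent = 'e' (2 times each)


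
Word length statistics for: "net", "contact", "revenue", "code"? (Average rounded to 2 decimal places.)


Lengths: "net"=3, "contact"=7, "revenue"=7, "code"=4
Sum = 21, Count = 4
Average = 21/4 = 5.25
= avg=5.25, min=3, max=7


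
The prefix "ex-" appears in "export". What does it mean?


Prefix: ex-
Example: export = ex- + port
Meaning = out / former


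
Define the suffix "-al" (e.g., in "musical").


Suffix: -al
Example: musical = music + -al
Meaning = relating to


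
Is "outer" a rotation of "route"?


Word: "route", Candidate: "outer"
Method: check if candidate is substring of word+word
"routeroute" contains "outer"? Yes
Is rotation = Yes


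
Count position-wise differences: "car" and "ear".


Comparing character by character (same length = 3):
  Pos 0: 'c' vs 'e' !=
  Pos 1: 'a' vs 'a' =
  Pos 2: 'r' vs 'r' =
Hamming distance = 1


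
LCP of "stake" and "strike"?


Word 1: "stake"
Word 2: "strike"
Comparing from start:
  Pos 0: 's' == 's'
  Pos 1: 't' == 't'
  Pos 2: 'a' != 'r' (stop)
LCP = "st" (length 2)


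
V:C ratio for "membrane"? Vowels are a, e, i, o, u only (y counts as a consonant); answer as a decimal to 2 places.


Word: "membrane"
Vowels (a,e,i,o,u): 3
Consonants: 5
Ratio = 3/5
= 0.60


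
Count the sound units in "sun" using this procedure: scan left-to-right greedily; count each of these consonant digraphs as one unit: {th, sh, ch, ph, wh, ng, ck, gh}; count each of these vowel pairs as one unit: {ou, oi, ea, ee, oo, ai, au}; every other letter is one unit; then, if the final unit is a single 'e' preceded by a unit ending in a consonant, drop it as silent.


Word: "sun" (3 letters)
Left-to-right scan:
  [1] 's' (letter)
  [2] 'u' (letter)
  [3] 'n' (letter)
Units from scan: 3
Sound units = 3 units


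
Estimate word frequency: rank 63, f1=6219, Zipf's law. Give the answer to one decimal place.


Zipf's law: f(r) = f(1) / r
f(1) = 6219
f(63) = 6219 / 63
= 98.7 occurrences


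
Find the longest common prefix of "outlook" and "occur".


Word 1: "outlook"
Word 2: "occur"
Comparing from start:
  Pos 0: 'o' == 'o'
  Pos 1: 'u' != 'c' (stop)
LCP = "o" (length 1)


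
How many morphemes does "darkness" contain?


Word: "darkness"
Morphemes: dark + -ness
Each morpheme carries meaning
= 2 morphemes


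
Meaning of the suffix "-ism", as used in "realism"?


Suffix: -ism
Example: realism (real + -ism)
Meaning = belief / practice


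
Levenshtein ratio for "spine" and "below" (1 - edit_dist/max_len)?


Word 1: "spine" (length 5)
Word 2: "below" (length 5)
One optimal edit sequence:
  1. substitute 's' -> 'b'  (+1)
  2. substitute 'p' -> 'e'  (+1)
  3. substitute 'i' -> 'l'  (+1)
  4. substitute 'n' -> 'o'  (+1)
  5. substitute 'e' -> 'w'  (+1)
Edit distance = 5
Max length = max(5, 5) = 5
Similarity = 1 - 5/5
= 0.0000


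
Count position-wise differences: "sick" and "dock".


Comparing character by character (same length = 4):
  Pos 0: 's' vs 'd' !=
  Pos 1: 'i' vs 'o' !=
  Pos 2: 'c' vs 'c' =
  Pos 3: 'k' vs 'k' =
Hamming distance = 2


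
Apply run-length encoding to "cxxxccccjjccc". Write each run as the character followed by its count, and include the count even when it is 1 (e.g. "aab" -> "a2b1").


String: "cxxxccccjjccc"
Scanning for consecutive runs:
  'c' x 1
  'x' x 3
  'c' x 4
  'j' x 2
  'c' x 3
RLE = "c1x3c4j2c3"


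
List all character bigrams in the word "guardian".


Word: "guardian" (length 8)
Number of bigrams = 8 - 2 + 1 = 7
  Position 0: "gu"
  Position 1: "ua"
  Position 2: "ar"
  Position 3: "rd"
  Position 4: "di"
  Position 5: "ia"
  Position 6: "an"
Bigrams = "gu", "ua", "ar", "rd", "di", "ia", "an"


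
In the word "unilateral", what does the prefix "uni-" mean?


Prefix: uni-
As in: unilateral -> uni- + lateral
Meaning = one


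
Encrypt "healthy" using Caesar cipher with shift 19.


Word: "healthy"
Shift: 19
Each letter → (letter + shift) mod 26:
  'h' (7) + 19 = 0 → 'a'
  'e' (4) + 19 = 23 → 'x'
  'a' (0) + 19 = 19 → 't'
  'l' (11) + 19 = 4 → 'e'
  't' (19) + 19 = 12 → 'm'
  'h' (7) + 19 = 0 → 'a'
  'y' (24) + 19 = 17 → 'r'
Result = "axtemar"


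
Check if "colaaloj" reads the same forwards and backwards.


Word: "colaaloj"
Reversed: "jolaaloc"
Forward == Backward? colaaloj != jolaaloc
Palindrome = No


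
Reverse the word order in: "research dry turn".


Original: "research dry turn"
Words (1..n): research | dry | turn
Reversed (n..1): turn | dry | research
Result = "turn dry research"


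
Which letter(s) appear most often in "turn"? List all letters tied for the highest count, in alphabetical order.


Word: "turn"
Letter counts:
  'n': 1
  'r': 1
  't': 1
  'u': 1
Maximum count = 1
Most frequent = 'n', 'r', 't', 'u' (1 time each)


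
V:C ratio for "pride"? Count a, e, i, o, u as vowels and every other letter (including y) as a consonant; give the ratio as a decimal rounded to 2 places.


Word: "pride"
Vowels (a,e,i,o,u): 2
Consonants: 3
Ratio = 2/3
= 0.67


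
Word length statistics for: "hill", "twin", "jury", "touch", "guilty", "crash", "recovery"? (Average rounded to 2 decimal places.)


Lengths: "hill"=4, "twin"=4, "jury"=4, "touch"=5, "guilty"=6, "crash"=5, "recovery"=8
Sum = 36, Count = 7
Average = 36/7 = 5.14
= avg=5.14, min=4, max=8


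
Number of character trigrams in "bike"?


Word: "bike" (length 4)
Number of 3-grams = length - 3 + 1 = 4 - 3 + 1
= 2


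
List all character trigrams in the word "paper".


Word: "paper" (length 5)
Number of trigrams = 5 - 3 + 1 = 3
  Position 0: "pap"
  Position 1: "ape"
  Position 2: "per"
Trigrams = "pap", "ape", "per"


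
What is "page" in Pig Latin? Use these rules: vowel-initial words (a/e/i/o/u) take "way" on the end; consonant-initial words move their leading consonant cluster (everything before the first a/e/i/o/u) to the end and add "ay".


Word: "page"
Starts with consonant(s) → move to end, add 'ay'
Consonant cluster: "p"
Pig Latin = "agepay"


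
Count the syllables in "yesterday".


Word: "yesterday"
Syllable breakdown: yes-ter-day
Counting: 3 parts
= 3 syllables


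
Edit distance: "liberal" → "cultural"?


Word 1: "liberal" (length 7)
Word 2: "cultural" (length 8)
One optimal edit sequence (insert/delete/substitute each cost 1):
  1. insert 'c'  (+1)
  2. substitute 'l' -> 'u'  (+1)
  3. substitute 'i' -> 'l'  (+1)
  4. substitute 'b' -> 't'  (+1)
  5. substitute 'e' -> 'u'  (+1)
  6. keep 'r'
  7. keep 'a'
  8. keep 'l'
Total edit operations: 5
Edit distance = 5


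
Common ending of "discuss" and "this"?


Word 1: "discuss"
Word 2: "this"
Comparing from end:
  Pos -1: 's' == 's'
  Pos -2: 's' != 'i' (stop)
LCS = "s" (length 1)


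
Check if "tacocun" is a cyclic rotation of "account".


Word: "account", Candidate: "tacocun"
Method: check if candidate is substring of word+word
"accountaccount" contains "tacocun"? No
Is rotation = No


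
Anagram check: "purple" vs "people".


Word 1: "purple" → sorted: elppru
Word 2: "people" → sorted: eelopp
Same letters? elppru != eelopp
Anagram = No


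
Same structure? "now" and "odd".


Pattern of "now": [0, 1, 2]
Pattern of "odd": [0, 1, 1]
Patterns do not match
Same pattern = No


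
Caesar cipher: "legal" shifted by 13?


Word: "legal"
Shift: 13
Each letter → (letter + shift) mod 26:
  'l' (11) + 13 = 24 → 'y'
  'e' (4) + 13 = 17 → 'r'
  'g' (6) + 13 = 19 → 't'
  'a' (0) + 13 = 13 → 'n'
  'l' (11) + 13 = 24 → 'y'
Result = "yrtny"


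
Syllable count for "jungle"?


Word: "jungle"
Syllable breakdown: jun-gle
Counting: 2 parts
= 2 syllables


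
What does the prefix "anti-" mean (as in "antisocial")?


Prefix: anti-
As in: antisocial -> anti- + social
Meaning = against


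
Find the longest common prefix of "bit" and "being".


Word 1: "bit"
Word 2: "being"
Comparing from start:
  Pos 0: 'b' == 'b'
  Pos 1: 'i' != 'e' (stop)
LCP = "b" (length 1)


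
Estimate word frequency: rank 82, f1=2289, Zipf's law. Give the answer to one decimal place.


Zipf's law: f(r) = f(1) / r
f(1) = 2289
f(82) = 2289 / 82
= 27.9 occurrences


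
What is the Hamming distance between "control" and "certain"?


Comparing character by character (same length = 7):
  Pos 0: 'c' vs 'c' =
  Pos 1: 'o' vs 'e' !=
  Pos 2: 'n' vs 'r' !=
  Pos 3: 't' vs 't' =
  Pos 4: 'r' vs 'a' !=
  Pos 5: 'o' vs 'i' !=
  Pos 6: 'l' vs 'n' !=
Hamming distance = 5


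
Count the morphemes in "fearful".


Word: "fearful"
Morphemes: fear | -ful
Each morpheme carries meaning
= 2 morphemes


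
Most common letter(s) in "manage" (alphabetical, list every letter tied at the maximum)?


Word: "manage"
Letter counts:
  'a': 2
  'e': 1
  'g': 1
  'm': 1
  'n': 1
Maximum count = 2
Most frequent = 'a' (2 times each)


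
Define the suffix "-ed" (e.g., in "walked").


Suffix: -ed
Example: walked = walk + -ed
Meaning = past tense


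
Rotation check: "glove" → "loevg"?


Word: "glove", Candidate: "loevg"
Method: check if candidate is substring of word+word
"gloveglove" contains "loevg"? No
Is rotation = No


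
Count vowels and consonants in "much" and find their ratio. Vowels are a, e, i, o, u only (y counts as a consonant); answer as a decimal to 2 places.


Word: "much"
Vowels (a,e,i,o,u): 1
Consonants: 3
Ratio = 1/3
= 0.33


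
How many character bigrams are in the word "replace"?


Word: "replace" (length 7)
Number of 2-grams = length - 2 + 1 = 7 - 2 + 1
= 6


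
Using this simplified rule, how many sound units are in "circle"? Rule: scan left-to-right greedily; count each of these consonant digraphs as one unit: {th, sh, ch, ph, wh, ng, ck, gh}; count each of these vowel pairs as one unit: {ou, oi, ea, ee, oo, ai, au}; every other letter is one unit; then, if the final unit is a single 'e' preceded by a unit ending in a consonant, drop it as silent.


Word: "circle" (6 letters)
Left-to-right scan:
  1. 'c' (letter)
  2. 'i' (letter)
  3. 'r' (letter)
  4. 'c' (letter)
  5. 'l' (letter)
  6. 'e' (letter)
Units from scan: 6
Final unit is 'e' after a consonant -> drop as silent (-1)
Sound units = 5 units


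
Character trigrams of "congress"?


Word: "congress" (length 8)
Number of trigrams = 8 - 3 + 1 = 6
  Position 0: "con"
  Position 1: "ong"
  Position 2: "ngr"
  Position 3: "gre"
  Position 4: "res"
  Position 5: "ess"
Trigrams = "con", "ong", "ngr", "gre", "res", "ess"


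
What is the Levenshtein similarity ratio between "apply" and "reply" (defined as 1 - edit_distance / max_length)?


Word 1: "apply" (length 5)
Word 2: "reply" (length 5)
One optimal edit sequence:
  1. substitute 'a' -> 'r'  (+1)
  2. substitute 'p' -> 'e'  (+1)
  3. keep 'p'
  4. keep 'l'
  5. keep 'y'
Edit distance = 2
Max length = max(5, 5) = 5
Similarity = 1 - 2/5
= 0.6000


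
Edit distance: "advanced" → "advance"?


Word 1: "advanced" (length 8)
Word 2: "advance" (length 7)
One optimal edit sequence (insert/delete/substitute each cost 1):
  1. keep 'a'
  2. keep 'd'
  3. keep 'v'
  4. keep 'a'
  5. keep 'n'
  6. keep 'c'
  7. keep 'e'
  8. delete 'd'  (+1)
Total edit operations: 1
Edit distance = 1


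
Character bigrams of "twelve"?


Word: "twelve" (length 6)
Number of bigrams = 6 - 2 + 1 = 5
  Position 0: "tw"
  Position 1: "we"
  Position 2: "el"
  Position 3: "lv"
  Position 4: "ve"
Bigrams = "tw", "we", "el", "lv", "ve"


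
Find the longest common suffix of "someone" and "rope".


Word 1: "someone"
Word 2: "rope"
Comparing from end:
  Pos -1: 'e' == 'e'
  Pos -2: 'n' != 'p' (stop)
LCS = "e" (length 1)


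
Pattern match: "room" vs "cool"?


Pattern of "room": [0, 1, 1, 2]
Pattern of "cool": [0, 1, 1, 2]
Patterns match
Same pattern = Yes


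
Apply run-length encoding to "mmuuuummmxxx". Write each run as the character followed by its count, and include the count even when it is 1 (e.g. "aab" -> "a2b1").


String: "mmuuuummmxxx"
Scanning for consecutive runs:
  'm' x 2
  'u' x 4
  'm' x 3
  'x' x 3
RLE = "m2u4m3x3"


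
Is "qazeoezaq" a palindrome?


Word: "qazeoezaq"
Reversed: "qazeoezaq"
Forward == Backward? qazeoezaq == qazeoezaq
Palindrome = Yes


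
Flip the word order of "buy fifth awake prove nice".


Original: "buy fifth awake prove nice"
Words (1..n): buy | fifth | awake | prove | nice
Reversed (n..1): nice | prove | awake | fifth | buy
Result = "nice prove awake fifth buy"


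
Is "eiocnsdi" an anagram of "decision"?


Word 1: "decision" → sorted: cdeiinos
Word 2: "eiocnsdi" → sorted: cdeiinos
Same letters? cdeiinos == cdeiinos
Anagram = Yes


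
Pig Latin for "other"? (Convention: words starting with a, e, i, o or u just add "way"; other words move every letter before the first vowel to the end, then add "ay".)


Word: "other"
Starts with vowel → add 'way'
Pig Latin = "otherway"


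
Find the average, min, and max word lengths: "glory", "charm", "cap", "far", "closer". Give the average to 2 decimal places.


Lengths: "glory"=5, "charm"=5, "cap"=3, "far"=3, "closer"=6
Sum = 22, Count = 5
Average = 22/5 = 4.40
= avg=4.40, min=3, max=6


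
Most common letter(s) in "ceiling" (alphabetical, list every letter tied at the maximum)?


Word: "ceiling"
Letter counts:
  'c': 1
  'e': 1
  'g': 1
  'i': 2
  'l': 1
  'n': 1
Maximum count = 2
Most frequent = 'i' (2 times each)


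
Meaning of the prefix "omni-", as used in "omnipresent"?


Prefix: omni-
As in: omnipresent -> omni- + present
Meaning = all


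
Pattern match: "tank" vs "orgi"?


Pattern of "tank": [0, 1, 2, 3]
Pattern of "orgi": [0, 1, 2, 3]
Patterns match
Same pattern = Yes


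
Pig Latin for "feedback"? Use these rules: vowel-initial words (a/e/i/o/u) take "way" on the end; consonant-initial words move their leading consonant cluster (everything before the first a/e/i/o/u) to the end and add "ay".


Word: "feedback"
Starts with consonant(s) → move to end, add 'ay'
Consonant cluster: "f"
Pig Latin = "eedbackfay"


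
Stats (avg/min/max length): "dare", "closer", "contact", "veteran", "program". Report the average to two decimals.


Lengths: "dare"=4, "closer"=6, "contact"=7, "veteran"=7, "program"=7
Sum = 31, Count = 5
Average = 31/5 = 6.20
= avg=6.20, min=4, max=7


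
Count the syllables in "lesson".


Word: "lesson"
Syllable breakdown: les | son
Counting: 2 parts
= 2 syllables


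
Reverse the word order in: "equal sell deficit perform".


Original: "equal sell deficit perform"
Words (1..n): equal | sell | deficit | perform
Reversed (n..1): perform | deficit | sell | equal
Result = "perform deficit sell equal"


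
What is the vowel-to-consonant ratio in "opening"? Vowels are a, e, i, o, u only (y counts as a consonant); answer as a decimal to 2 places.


Word: "opening"
Vowels (a,e,i,o,u): 3
Consonants: 4
Ratio = 3/4
= 0.75


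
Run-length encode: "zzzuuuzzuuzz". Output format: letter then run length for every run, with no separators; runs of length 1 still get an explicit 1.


String: "zzzuuuzzuuzz"
Scanning for consecutive runs:
  'z' x 3
  'u' x 3
  'z' x 2
  'u' x 2
  'z' x 2
RLE = "z3u3z2u2z2"


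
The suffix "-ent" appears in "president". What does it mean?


Suffix: -ent
As in: president -> preside + -ent, with a spelling change
Meaning = one who / that which


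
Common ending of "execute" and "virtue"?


Word 1: "execute"
Word 2: "virtue"
Comparing from end:
  Pos -1: 'e' == 'e'
  Pos -2: 't' != 'u' (stop)
LCS = "e" (length 1)


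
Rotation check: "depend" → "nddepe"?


Word: "depend", Candidate: "nddepe"
Method: check if candidate is substring of word+word
"dependdepend" contains "nddepe"? Yes
Is rotation = Yes


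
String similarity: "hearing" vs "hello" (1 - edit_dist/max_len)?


Word 1: "hearing" (length 7)
Word 2: "hello" (length 5)
One optimal edit sequence:
  1. keep 'h'
  2. keep 'e'
  3. delete 'a'  (+1)
  4. delete 'r'  (+1)
  5. substitute 'i' -> 'l'  (+1)
  6. substitute 'n' -> 'l'  (+1)
  7. substitute 'g' -> 'o'  (+1)
Edit distance = 5
Max length = max(7, 5) = 7
Similarity = 1 - 5/7
= 0.2857


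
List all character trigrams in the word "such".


Word: "such" (length 4)
Number of trigrams = 4 - 3 + 1 = 2
  Position 0: "suc"
  Position 1: "uch"
Trigrams = "suc", "uch"


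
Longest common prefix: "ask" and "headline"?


Word 1: "ask"
Word 2: "headline"
Comparing from start:
  Pos 0: 'a' != 'h' (stop)
LCP = "" (length 0)


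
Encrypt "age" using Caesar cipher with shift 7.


Word: "age"
Shift: 7
Each letter → (letter + shift) mod 26:
  'a' (0) + 7 = 7 → 'h'
  'g' (6) + 7 = 13 → 'n'
  'e' (4) + 7 = 11 → 'l'
Result = "hnl"


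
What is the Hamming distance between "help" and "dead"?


Comparing character by character (same length = 4):
  Pos 0: 'h' vs 'd' !=
  Pos 1: 'e' vs 'e' =
  Pos 2: 'l' vs 'a' !=
  Pos 3: 'p' vs 'd' !=
Hamming distance = 3


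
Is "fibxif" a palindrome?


Word: "fibxif"
Reversed: "fixbif"
Forward == Backward? fibxif != fixbif
Palindrome = No


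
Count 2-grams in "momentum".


Word: "momentum" (length 8)
Number of 2-grams = length - 2 + 1 = 8 - 2 + 1
= 7


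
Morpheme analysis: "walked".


Word: "walked"
Morphemes: walk + -ed
Each morpheme carries meaning
= 2 morphemes


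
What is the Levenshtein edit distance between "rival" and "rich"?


Word 1: "rival" (length 5)
Word 2: "rich" (length 4)
One optimal edit sequence (insert/delete/substitute each cost 1):
  1. keep 'r'
  2. keep 'i'
  3. delete 'v'  (+1)
  4. substitute 'a' -> 'c'  (+1)
  5. substitute 'l' -> 'h'  (+1)
Total edit operations: 3
Edit distance = 3


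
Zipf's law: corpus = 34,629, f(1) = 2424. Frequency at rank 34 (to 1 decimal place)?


Zipf's law: f(r) = f(1) / r
f(1) = 2424
f(34) = 2424 / 34
= 71.3 occurrences


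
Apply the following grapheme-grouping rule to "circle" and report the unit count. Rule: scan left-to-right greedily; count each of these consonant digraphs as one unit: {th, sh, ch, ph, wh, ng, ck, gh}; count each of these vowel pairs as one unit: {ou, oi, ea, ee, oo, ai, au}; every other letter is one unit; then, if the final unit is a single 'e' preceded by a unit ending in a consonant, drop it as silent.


Word: "circle" (6 letters)
Left-to-right scan:
  [1] 'c' (letter)
  [2] 'i' (letter)
  [3] 'r' (letter)
  [4] 'c' (letter)
  [5] 'l' (letter)
  [6] 'e' (letter)
Units from scan: 6
Final unit is 'e' after a consonant -> drop as silent (-1)
Sound units = 5 units


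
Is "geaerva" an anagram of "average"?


Word 1: "average" → sorted: aaeegrv
Word 2: "geaerva" → sorted: aaeegrv
Same letters? aaeegrv == aaeegrv
Anagram = Yes


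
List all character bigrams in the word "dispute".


Word: "dispute" (length 7)
Number of bigrams = 7 - 2 + 1 = 6
  Position 0: "di"
  Position 1: "is"
  Position 2: "sp"
  Position 3: "pu"
  Position 4: "ut"
  Position 5: "te"
Bigrams = "di", "is", "sp", "pu", "ut", "te"


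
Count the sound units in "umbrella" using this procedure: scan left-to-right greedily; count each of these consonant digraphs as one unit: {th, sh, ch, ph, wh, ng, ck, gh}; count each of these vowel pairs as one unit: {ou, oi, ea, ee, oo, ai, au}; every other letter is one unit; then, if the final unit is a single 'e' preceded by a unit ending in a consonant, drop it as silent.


Word: "umbrella" (8 letters)
Left-to-right scan:
  (1) 'u' (letter)
  (2) 'm' (letter)
  (3) 'b' (letter)
  (4) 'r' (letter)
  (5) 'e' (letter)
  (6) 'l' (letter)
  (7) 'l' (letter)
  (8) 'a' (letter)
Units from scan: 8
Sound units = 8 units


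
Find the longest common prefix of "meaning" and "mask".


Word 1: "meaning"
Word 2: "mask"
Comparing from start:
  Pos 0: 'm' == 'm'
  Pos 1: 'e' != 'a' (stop)
LCP = "m" (length 1)


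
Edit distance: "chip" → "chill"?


Word 1: "chip" (length 4)
Word 2: "chill" (length 5)
One optimal edit sequence (insert/delete/substitute each cost 1):
  1. keep 'c'
  2. keep 'h'
  3. keep 'i'
  4. insert 'l'  (+1)
  5. substitute 'p' -> 'l'  (+1)
Total edit operations: 2
Edit distance = 2


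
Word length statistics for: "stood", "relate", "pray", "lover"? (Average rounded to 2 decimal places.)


Lengths: "stood"=5, "relate"=6, "pray"=4, "lover"=5
Sum = 20, Count = 4
Average = 20/4 = 5.00
= avg=5.00, min=4, max=6


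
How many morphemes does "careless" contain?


Word: "careless"
Morphemes: care + -less
Each morpheme carries meaning
= 2 morphemes


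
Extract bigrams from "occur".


Word: "occur" (length 5)
Number of bigrams = 5 - 2 + 1 = 4
  Position 0: "oc"
  Position 1: "cc"
  Position 2: "cu"
  Position 3: "ur"
Bigrams = "oc", "cc", "cu", "ur"


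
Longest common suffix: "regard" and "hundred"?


Word 1: "regard"
Word 2: "hundred"
Comparing from end:
  Pos -1: 'd' == 'd'
  Pos -2: 'r' != 'e' (stop)
LCS = "d" (length 1)


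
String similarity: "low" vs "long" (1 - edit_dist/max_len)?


Word 1: "low" (length 3)
Word 2: "long" (length 4)
One optimal edit sequence:
  1. keep 'l'
  2. keep 'o'
  3. insert 'n'  (+1)
  4. substitute 'w' -> 'g'  (+1)
Edit distance = 2
Max length = max(3, 4) = 4
Similarity = 1 - 2/4
= 0.5000


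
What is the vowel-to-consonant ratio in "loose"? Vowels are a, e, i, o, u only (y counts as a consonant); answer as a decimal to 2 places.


Word: "loose"
Vowels (a,e,i,o,u): 3
Consonants: 2
Ratio = 3/2
= 1.50


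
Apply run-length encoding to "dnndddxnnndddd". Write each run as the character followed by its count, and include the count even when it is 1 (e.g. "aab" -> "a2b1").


String: "dnndddxnnndddd"
Scanning for consecutive runs:
  'd' x 1
  'n' x 2
  'd' x 3
  'x' x 1
  'n' x 3
  'd' x 4
RLE = "d1n2d3x1n3d4"


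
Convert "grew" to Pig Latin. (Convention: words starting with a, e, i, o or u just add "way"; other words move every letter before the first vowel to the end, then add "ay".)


Word: "grew"
Starts with consonant(s) → move to end, add 'ay'
Consonant cluster: "gr"
Pig Latin = "ewgray"


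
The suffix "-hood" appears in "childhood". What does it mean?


Suffix: -hood
Example: childhood (child + -hood)
Meaning = state / condition


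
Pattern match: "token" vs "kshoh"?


Pattern of "token": [0, 1, 2, 3, 4]
Pattern of "kshoh": [0, 1, 2, 3, 2]
Patterns do not match
Same pattern = No


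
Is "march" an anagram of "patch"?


Word 1: "patch" → sorted: achpt
Word 2: "march" → sorted: achmr
Same letters? achpt != achmr
Anagram = No


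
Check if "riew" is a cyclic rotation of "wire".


Word: "wire", Candidate: "riew"
Method: check if candidate is substring of word+word
"wirewire" contains "riew"? No
Is rotation = No


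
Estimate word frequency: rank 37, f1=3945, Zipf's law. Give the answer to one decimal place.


Zipf's law: f(r) = f(1) / r
f(1) = 3945
f(37) = 3945 / 37
= 106.6 occurrences


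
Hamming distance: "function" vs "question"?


Comparing character by character (same length = 8):
  Pos 0: 'f' vs 'q' !=
  Pos 1: 'u' vs 'u' =
  Pos 2: 'n' vs 'e' !=
  Pos 3: 'c' vs 's' !=
  Pos 4: 't' vs 't' =
  Pos 5: 'i' vs 'i' =
  Pos 6: 'o' vs 'o' =
  Pos 7: 'n' vs 'n' =
Hamming distance = 3


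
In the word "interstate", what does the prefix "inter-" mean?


Prefix: inter-
Example: interstate = inter- + state
Meaning = between


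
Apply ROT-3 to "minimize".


Word: "minimize"
Shift: 3
Each letter → (letter + shift) mod 26:
  'm' (12) + 3 = 15 → 'p'
  'i' (8) + 3 = 11 → 'l'
  'n' (13) + 3 = 16 → 'q'
  'i' (8) + 3 = 11 → 'l'
  'm' (12) + 3 = 15 → 'p'
  'i' (8) + 3 = 11 → 'l'
  'z' (25) + 3 = 2 → 'c'
  'e' (4) + 3 = 7 → 'h'
Result = "plqlplch"


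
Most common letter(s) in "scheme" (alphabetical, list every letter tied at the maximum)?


Word: "scheme"
Letter counts:
  'c': 1
  'e': 2
  'h': 1
  'm': 1
  's': 1
Maximum count = 2
Most frequent = 'e' (2 times each)


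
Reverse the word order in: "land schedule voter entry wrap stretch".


Original: "land schedule voter entry wrap stretch"
Words (1..n): land | schedule | voter | entry | wrap | stretch
Reversed (n..1): stretch | wrap | entry | voter | schedule | land
Result = "stretch wrap entry voter schedule land"


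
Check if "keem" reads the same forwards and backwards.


Word: "keem"
Reversed: "meek"
Forward == Backward? keem != meek
Palindrome = No


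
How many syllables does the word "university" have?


Word: "university"
Syllable breakdown: u · ni · ver · si · ty
Counting: 5 parts
= 5 syllables


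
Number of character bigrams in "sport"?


Word: "sport" (length 5)
Number of 2-grams = length - 2 + 1 = 5 - 2 + 1
= 4


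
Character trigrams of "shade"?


Word: "shade" (length 5)
Number of trigrams = 5 - 3 + 1 = 3
  Position 0: "sha"
  Position 1: "had"
  Position 2: "ade"
Trigrams = "sha", "had", "ade"


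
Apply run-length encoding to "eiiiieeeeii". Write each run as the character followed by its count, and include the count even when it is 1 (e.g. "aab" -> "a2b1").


String: "eiiiieeeeii"
Scanning for consecutive runs:
  'e' x 1
  'i' x 4
  'e' x 4
  'i' x 2
RLE = "e1i4e4i2"


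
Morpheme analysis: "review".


Word: "review"
Morphemes: re- + view
Each morpheme carries meaning
= 2 morphemes


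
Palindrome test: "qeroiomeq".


Word: "qeroiomeq"
Reversed: "qemoioreq"
Forward == Backward? qeroiomeq != qemoioreq
Palindrome = No


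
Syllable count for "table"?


Word: "table"
Syllable breakdown: ta · ble
Counting: 2 parts
= 2 syllables


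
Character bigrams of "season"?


Word: "season" (length 6)
Number of bigrams = 6 - 2 + 1 = 5
  Position 0: "se"
  Position 1: "ea"
  Position 2: "as"
  Position 3: "so"
  Position 4: "on"
Bigrams = "se", "ea", "as", "so", "on"


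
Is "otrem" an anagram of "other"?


Word 1: "other" → sorted: ehort
Word 2: "otrem" → sorted: emort
Same letters? ehort != emort
Anagram = No


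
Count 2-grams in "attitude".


Word: "attitude" (length 8)
Number of 2-grams = length - 2 + 1 = 8 - 2 + 1
= 7


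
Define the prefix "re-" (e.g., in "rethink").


Prefix: re-
As in: rethink -> re- + think
Meaning = again


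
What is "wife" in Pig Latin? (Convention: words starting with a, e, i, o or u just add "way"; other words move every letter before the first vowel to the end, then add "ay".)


Word: "wife"
Starts with consonant(s) → move to end, add 'ay'
Consonant cluster: "w"
Pig Latin = "ifeway"


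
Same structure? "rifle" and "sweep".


Pattern of "rifle": [0, 1, 2, 3, 4]
Pattern of "sweep": [0, 1, 2, 2, 3]
Patterns do not match
Same pattern = No


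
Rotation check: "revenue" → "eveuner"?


Word: "revenue", Candidate: "eveuner"
Method: check if candidate is substring of word+word
"revenuerevenue" contains "eveuner"? No
Is rotation = No


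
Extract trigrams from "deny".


Word: "deny" (length 4)
Number of trigrams = 4 - 3 + 1 = 2
  Position 0: "den"
  Position 1: "eny"
Trigrams = "den", "eny"


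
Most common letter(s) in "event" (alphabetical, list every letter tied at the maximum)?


Word: "event"
Letter counts:
  'e': 2
  'n': 1
  't': 1
  'v': 1
Maximum count = 2
Most frequent = 'e' (2 times each)


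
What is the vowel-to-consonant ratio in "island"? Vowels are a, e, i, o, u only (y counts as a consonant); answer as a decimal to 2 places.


Word: "island"
Vowels (a,e,i,o,u): 2
Consonants: 4
Ratio = 2/4
= 0.50


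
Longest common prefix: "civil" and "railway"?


Word 1: "civil"
Word 2: "railway"
Comparing from start:
  Pos 0: 'c' != 'r' (stop)
LCP = "" (length 0)


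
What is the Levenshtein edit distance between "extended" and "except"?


Word 1: "extended" (length 8)
Word 2: "except" (length 6)
One optimal edit sequence (insert/delete/substitute each cost 1):
  1. keep 'e'
  2. keep 'x'
  3. substitute 't' -> 'c'  (+1)
  4. keep 'e'
  5. delete 'n'  (+1)
  6. delete 'd'  (+1)
  7. substitute 'e' -> 'p'  (+1)
  8. substitute 'd' -> 't'  (+1)
Total edit operations: 5
Edit distance = 5


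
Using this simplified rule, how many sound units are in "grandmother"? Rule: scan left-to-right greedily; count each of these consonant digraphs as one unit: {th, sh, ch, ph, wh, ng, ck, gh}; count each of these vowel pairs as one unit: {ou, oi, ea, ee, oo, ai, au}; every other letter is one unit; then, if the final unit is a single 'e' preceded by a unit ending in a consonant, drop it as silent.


Word: "grandmother" (11 letters)
Left-to-right scan:
  1. 'g' (letter)
  2. 'r' (letter)
  3. 'a' (letter)
  4. 'n' (letter)
  5. 'd' (letter)
  6. 'm' (letter)
  7. 'o' (letter)
  8. 'th' (digraph)
  9. 'e' (letter)
  10. 'r' (letter)
Units from scan: 10
Sound units = 10 units


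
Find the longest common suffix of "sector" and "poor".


Word 1: "sector"
Word 2: "poor"
Comparing from end:
  Pos -1: 'r' == 'r'
  Pos -2: 'o' == 'o'
  Pos -3: 't' != 'o' (stop)
LCS = "or" (length 2)


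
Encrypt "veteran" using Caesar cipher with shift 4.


Word: "veteran"
Shift: 4
Each letter → (letter + shift) mod 26:
  'v' (21) + 4 = 25 → 'z'
  'e' (4) + 4 = 8 → 'i'
  't' (19) + 4 = 23 → 'x'
  'e' (4) + 4 = 8 → 'i'
  'r' (17) + 4 = 21 → 'v'
  'a' (0) + 4 = 4 → 'e'
  'n' (13) + 4 = 17 → 'r'
Result = "zixiver"


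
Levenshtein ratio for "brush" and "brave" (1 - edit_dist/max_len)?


Word 1: "brush" (length 5)
Word 2: "brave" (length 5)
One optimal edit sequence:
  1. keep 'b'
  2. keep 'r'
  3. substitute 'u' -> 'a'  (+1)
  4. substitute 's' -> 'v'  (+1)
  5. substitute 'h' -> 'e'  (+1)
Edit distance = 3
Max length = max(5, 5) = 5
Similarity = 1 - 3/5
= 0.4000


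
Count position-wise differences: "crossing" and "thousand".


Comparing character by character (same length = 8):
  Pos 0: 'c' vs 't' !=
  Pos 1: 'r' vs 'h' !=
  Pos 2: 'o' vs 'o' =
  Pos 3: 's' vs 'u' !=
  Pos 4: 's' vs 's' =
  Pos 5: 'i' vs 'a' !=
  Pos 6: 'n' vs 'n' =
  Pos 7: 'g' vs 'd' !=
Hamming distance = 5


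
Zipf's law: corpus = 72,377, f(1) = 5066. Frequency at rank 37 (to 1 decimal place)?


Zipf's law: f(r) = f(1) / r
f(1) = 5066
f(37) = 5066 / 37
= 136.9 occurrences


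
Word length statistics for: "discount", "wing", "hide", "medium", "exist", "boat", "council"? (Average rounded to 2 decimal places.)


Lengths: "discount"=8, "wing"=4, "hide"=4, "medium"=6, "exist"=5, "boat"=4, "council"=7
Sum = 38, Count = 7
Average = 38/7 = 5.43
= avg=5.43, min=4, max=8


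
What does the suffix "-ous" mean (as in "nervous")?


Suffix: -ous
Example: nervous = nerve + -ous, with a spelling change
Meaning = having quality of


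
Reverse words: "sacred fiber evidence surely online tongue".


Original: "sacred fiber evidence surely online tongue"
Words (1..n): sacred | fiber | evidence | surely | online | tongue
Reversed (n..1): tongue | online | surely | evidence | fiber | sacred
Result = "tongue online surely evidence fiber sacred"


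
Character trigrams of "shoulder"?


Word: "shoulder" (length 8)
Number of trigrams = 8 - 3 + 1 = 6
  Position 0: "sho"
  Position 1: "hou"
  Position 2: "oul"
  Position 3: "uld"
  Position 4: "lde"
  Position 5: "der"
Trigrams = "sho", "hou", "oul", "uld", "lde", "der"


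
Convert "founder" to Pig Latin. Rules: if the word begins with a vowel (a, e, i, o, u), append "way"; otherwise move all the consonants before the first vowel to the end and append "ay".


Word: "founder"
Starts with consonant(s) → move to end, add 'ay'
Consonant cluster: "f"
Pig Latin = "ounderfay"


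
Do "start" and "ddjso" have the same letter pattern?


Pattern of "start": [0, 1, 2, 3, 1]
Pattern of "ddjso": [0, 0, 1, 2, 3]
Patterns do not match
Same pattern = No


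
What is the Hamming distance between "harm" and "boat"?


Comparing character by character (same length = 4):
  Pos 0: 'h' vs 'b' !=
  Pos 1: 'a' vs 'o' !=
  Pos 2: 'r' vs 'a' !=
  Pos 3: 'm' vs 't' !=
Hamming distance = 4


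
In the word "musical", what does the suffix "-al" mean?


Suffix: -al
Example: musical (music + -al)
Meaning = relating to


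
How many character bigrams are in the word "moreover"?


Word: "moreover" (length 8)
Number of 2-grams = length - 2 + 1 = 8 - 2 + 1
= 7


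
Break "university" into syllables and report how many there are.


Word: "university"
Syllable breakdown: u | ni | ver | si | ty
Counting: 5 parts
= 5 syllables


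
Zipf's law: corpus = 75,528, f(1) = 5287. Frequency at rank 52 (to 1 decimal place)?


Zipf's law: f(r) = f(1) / r
f(1) = 5287
f(52) = 5287 / 52
= 101.7 occurrences


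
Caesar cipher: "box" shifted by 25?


Word: "box"
Shift: 25
Each letter → (letter + shift) mod 26:
  'b' (1) + 25 = 0 → 'a'
  'o' (14) + 25 = 13 → 'n'
  'x' (23) + 25 = 22 → 'w'
Result = "anw"


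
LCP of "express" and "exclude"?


Word 1: "express"
Word 2: "exclude"
Comparing from start:
  Pos 0: 'e' == 'e'
  Pos 1: 'x' == 'x'
  Pos 2: 'p' != 'c' (stop)
LCP = "ex" (length 2)


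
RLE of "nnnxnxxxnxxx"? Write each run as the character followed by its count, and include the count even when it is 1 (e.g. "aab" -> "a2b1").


String: "nnnxnxxxnxxx"
Scanning for consecutive runs:
  'n' x 3
  'x' x 1
  'n' x 1
  'x' x 3
  'n' x 1
  'x' x 3
RLE = "n3x1n1x3n1x3"


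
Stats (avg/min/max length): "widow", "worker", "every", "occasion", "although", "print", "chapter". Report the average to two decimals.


Lengths: "widow"=5, "worker"=6, "every"=5, "occasion"=8, "although"=8, "print"=5, "chapter"=7
Sum = 44, Count = 7
Average = 44/7 = 6.29
= avg=6.29, min=5, max=8


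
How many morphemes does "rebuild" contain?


Word: "rebuild"
Morphemes: re- / build
Each morpheme carries meaning
= 2 morphemes


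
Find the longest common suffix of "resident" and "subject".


Word 1: "resident"
Word 2: "subject"
Comparing from end:
  Pos -1: 't' == 't'
  Pos -2: 'n' != 'c' (stop)
LCS = "t" (length 1)


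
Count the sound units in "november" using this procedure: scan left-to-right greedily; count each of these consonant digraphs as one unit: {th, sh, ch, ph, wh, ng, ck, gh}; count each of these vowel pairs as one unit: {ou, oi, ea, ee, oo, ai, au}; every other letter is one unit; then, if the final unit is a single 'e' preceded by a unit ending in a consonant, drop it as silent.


Word: "november" (8 letters)
Left-to-right scan:
  (1) 'n' (letter)
  (2) 'o' (letter)
  (3) 'v' (letter)
  (4) 'e' (letter)
  (5) 'm' (letter)
  (6) 'b' (letter)
  (7) 'e' (letter)
  (8) 'r' (letter)
Units from scan: 8
Sound units = 8 units


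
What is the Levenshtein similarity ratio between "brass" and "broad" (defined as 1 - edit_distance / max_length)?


Word 1: "brass" (length 5)
Word 2: "broad" (length 5)
One optimal edit sequence:
  1. keep 'b'
  2. keep 'r'
  3. substitute 'a' -> 'o'  (+1)
  4. substitute 's' -> 'a'  (+1)
  5. substitute 's' -> 'd'  (+1)
Edit distance = 3
Max length = max(5, 5) = 5
Similarity = 1 - 3/5
= 0.4000


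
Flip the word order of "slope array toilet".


Original: "slope array toilet"
Words (1..n): slope | array | toilet
Reversed (n..1): toilet | array | slope
Result = "toilet array slope"
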